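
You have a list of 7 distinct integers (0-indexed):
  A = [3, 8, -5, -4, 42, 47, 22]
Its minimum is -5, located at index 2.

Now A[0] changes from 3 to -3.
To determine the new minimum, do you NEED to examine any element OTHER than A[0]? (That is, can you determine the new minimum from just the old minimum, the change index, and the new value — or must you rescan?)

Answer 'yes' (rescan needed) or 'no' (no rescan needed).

Answer: no

Derivation:
Old min = -5 at index 2
Change at index 0: 3 -> -3
Index 0 was NOT the min. New min = min(-5, -3). No rescan of other elements needed.
Needs rescan: no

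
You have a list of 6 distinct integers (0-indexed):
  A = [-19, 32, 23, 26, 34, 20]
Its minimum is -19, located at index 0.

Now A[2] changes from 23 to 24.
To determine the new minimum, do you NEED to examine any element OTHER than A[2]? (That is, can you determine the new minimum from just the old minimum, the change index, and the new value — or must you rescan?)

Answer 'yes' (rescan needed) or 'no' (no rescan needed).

Old min = -19 at index 0
Change at index 2: 23 -> 24
Index 2 was NOT the min. New min = min(-19, 24). No rescan of other elements needed.
Needs rescan: no

Answer: no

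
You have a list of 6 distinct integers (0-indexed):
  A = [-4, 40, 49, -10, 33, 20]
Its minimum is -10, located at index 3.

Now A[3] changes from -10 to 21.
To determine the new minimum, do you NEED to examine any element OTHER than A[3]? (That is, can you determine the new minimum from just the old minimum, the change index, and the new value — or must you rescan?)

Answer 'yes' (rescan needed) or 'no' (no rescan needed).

Old min = -10 at index 3
Change at index 3: -10 -> 21
Index 3 WAS the min and new value 21 > old min -10. Must rescan other elements to find the new min.
Needs rescan: yes

Answer: yes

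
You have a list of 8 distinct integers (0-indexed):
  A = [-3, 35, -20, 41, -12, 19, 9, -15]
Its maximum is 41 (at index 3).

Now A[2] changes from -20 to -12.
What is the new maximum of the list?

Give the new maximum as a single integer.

Answer: 41

Derivation:
Old max = 41 (at index 3)
Change: A[2] -20 -> -12
Changed element was NOT the old max.
  New max = max(old_max, new_val) = max(41, -12) = 41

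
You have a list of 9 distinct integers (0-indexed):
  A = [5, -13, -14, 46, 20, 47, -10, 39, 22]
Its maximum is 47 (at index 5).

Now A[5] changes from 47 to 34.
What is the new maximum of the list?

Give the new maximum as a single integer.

Answer: 46

Derivation:
Old max = 47 (at index 5)
Change: A[5] 47 -> 34
Changed element WAS the max -> may need rescan.
  Max of remaining elements: 46
  New max = max(34, 46) = 46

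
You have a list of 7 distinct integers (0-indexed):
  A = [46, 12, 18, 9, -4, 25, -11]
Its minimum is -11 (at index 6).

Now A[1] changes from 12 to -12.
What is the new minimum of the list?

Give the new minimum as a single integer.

Old min = -11 (at index 6)
Change: A[1] 12 -> -12
Changed element was NOT the old min.
  New min = min(old_min, new_val) = min(-11, -12) = -12

Answer: -12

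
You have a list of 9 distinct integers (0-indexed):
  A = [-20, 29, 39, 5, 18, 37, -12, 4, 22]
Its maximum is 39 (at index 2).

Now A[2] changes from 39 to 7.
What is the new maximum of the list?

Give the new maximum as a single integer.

Old max = 39 (at index 2)
Change: A[2] 39 -> 7
Changed element WAS the max -> may need rescan.
  Max of remaining elements: 37
  New max = max(7, 37) = 37

Answer: 37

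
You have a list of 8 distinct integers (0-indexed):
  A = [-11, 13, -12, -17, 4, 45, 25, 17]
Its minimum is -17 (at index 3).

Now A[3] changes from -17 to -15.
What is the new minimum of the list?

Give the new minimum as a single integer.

Answer: -15

Derivation:
Old min = -17 (at index 3)
Change: A[3] -17 -> -15
Changed element WAS the min. Need to check: is -15 still <= all others?
  Min of remaining elements: -12
  New min = min(-15, -12) = -15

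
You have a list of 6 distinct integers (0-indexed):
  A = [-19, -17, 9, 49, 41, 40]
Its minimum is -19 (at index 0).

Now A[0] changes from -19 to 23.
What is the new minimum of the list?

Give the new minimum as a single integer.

Answer: -17

Derivation:
Old min = -19 (at index 0)
Change: A[0] -19 -> 23
Changed element WAS the min. Need to check: is 23 still <= all others?
  Min of remaining elements: -17
  New min = min(23, -17) = -17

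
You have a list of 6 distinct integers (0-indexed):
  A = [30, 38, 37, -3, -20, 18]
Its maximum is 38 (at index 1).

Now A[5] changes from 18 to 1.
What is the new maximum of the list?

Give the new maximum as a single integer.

Answer: 38

Derivation:
Old max = 38 (at index 1)
Change: A[5] 18 -> 1
Changed element was NOT the old max.
  New max = max(old_max, new_val) = max(38, 1) = 38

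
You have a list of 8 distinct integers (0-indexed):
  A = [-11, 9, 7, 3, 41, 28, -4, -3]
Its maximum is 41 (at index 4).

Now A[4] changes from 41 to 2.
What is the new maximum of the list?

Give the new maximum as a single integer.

Old max = 41 (at index 4)
Change: A[4] 41 -> 2
Changed element WAS the max -> may need rescan.
  Max of remaining elements: 28
  New max = max(2, 28) = 28

Answer: 28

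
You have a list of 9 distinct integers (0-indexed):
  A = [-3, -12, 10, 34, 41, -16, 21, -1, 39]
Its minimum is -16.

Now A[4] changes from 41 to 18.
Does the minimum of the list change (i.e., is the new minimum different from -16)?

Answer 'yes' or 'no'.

Old min = -16
Change: A[4] 41 -> 18
Changed element was NOT the min; min changes only if 18 < -16.
New min = -16; changed? no

Answer: no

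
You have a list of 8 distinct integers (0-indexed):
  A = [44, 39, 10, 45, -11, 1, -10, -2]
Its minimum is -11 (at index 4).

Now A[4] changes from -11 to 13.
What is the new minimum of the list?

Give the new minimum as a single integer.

Old min = -11 (at index 4)
Change: A[4] -11 -> 13
Changed element WAS the min. Need to check: is 13 still <= all others?
  Min of remaining elements: -10
  New min = min(13, -10) = -10

Answer: -10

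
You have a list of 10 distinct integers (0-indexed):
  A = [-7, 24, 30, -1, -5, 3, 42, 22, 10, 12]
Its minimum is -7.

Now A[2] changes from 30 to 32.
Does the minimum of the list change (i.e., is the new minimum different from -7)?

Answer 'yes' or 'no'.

Old min = -7
Change: A[2] 30 -> 32
Changed element was NOT the min; min changes only if 32 < -7.
New min = -7; changed? no

Answer: no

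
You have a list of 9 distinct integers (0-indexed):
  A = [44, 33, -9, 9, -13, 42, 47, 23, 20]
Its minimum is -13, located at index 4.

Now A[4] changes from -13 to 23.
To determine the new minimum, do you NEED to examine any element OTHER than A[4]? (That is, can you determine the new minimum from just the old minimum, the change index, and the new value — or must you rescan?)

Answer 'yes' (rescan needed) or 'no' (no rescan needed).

Old min = -13 at index 4
Change at index 4: -13 -> 23
Index 4 WAS the min and new value 23 > old min -13. Must rescan other elements to find the new min.
Needs rescan: yes

Answer: yes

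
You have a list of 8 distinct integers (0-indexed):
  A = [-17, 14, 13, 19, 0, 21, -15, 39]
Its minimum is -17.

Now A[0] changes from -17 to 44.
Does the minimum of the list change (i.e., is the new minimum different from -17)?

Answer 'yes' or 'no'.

Answer: yes

Derivation:
Old min = -17
Change: A[0] -17 -> 44
Changed element was the min; new min must be rechecked.
New min = -15; changed? yes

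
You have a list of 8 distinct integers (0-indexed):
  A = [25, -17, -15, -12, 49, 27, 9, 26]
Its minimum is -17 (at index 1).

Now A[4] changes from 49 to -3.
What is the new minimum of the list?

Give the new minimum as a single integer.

Old min = -17 (at index 1)
Change: A[4] 49 -> -3
Changed element was NOT the old min.
  New min = min(old_min, new_val) = min(-17, -3) = -17

Answer: -17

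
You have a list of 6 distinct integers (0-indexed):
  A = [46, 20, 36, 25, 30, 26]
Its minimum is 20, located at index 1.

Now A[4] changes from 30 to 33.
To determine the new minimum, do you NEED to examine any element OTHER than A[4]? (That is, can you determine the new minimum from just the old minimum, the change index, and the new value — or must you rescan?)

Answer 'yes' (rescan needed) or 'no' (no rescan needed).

Answer: no

Derivation:
Old min = 20 at index 1
Change at index 4: 30 -> 33
Index 4 was NOT the min. New min = min(20, 33). No rescan of other elements needed.
Needs rescan: no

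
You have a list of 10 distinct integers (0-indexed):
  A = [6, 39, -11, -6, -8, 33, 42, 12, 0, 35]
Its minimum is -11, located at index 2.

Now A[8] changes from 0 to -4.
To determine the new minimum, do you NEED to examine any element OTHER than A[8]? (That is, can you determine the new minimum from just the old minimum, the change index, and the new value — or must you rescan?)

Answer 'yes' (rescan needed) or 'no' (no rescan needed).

Old min = -11 at index 2
Change at index 8: 0 -> -4
Index 8 was NOT the min. New min = min(-11, -4). No rescan of other elements needed.
Needs rescan: no

Answer: no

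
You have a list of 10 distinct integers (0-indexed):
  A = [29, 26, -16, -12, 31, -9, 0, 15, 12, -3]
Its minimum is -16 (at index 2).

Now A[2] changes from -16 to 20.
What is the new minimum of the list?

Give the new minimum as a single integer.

Answer: -12

Derivation:
Old min = -16 (at index 2)
Change: A[2] -16 -> 20
Changed element WAS the min. Need to check: is 20 still <= all others?
  Min of remaining elements: -12
  New min = min(20, -12) = -12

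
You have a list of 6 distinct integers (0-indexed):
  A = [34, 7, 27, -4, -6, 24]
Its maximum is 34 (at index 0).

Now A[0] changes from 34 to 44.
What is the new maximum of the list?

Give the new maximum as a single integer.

Old max = 34 (at index 0)
Change: A[0] 34 -> 44
Changed element WAS the max -> may need rescan.
  Max of remaining elements: 27
  New max = max(44, 27) = 44

Answer: 44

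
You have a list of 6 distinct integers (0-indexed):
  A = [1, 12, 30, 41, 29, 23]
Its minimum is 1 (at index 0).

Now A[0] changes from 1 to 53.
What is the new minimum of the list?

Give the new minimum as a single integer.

Old min = 1 (at index 0)
Change: A[0] 1 -> 53
Changed element WAS the min. Need to check: is 53 still <= all others?
  Min of remaining elements: 12
  New min = min(53, 12) = 12

Answer: 12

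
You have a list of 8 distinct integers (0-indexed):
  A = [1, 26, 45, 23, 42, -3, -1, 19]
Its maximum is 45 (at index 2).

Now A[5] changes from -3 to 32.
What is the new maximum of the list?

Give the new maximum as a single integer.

Old max = 45 (at index 2)
Change: A[5] -3 -> 32
Changed element was NOT the old max.
  New max = max(old_max, new_val) = max(45, 32) = 45

Answer: 45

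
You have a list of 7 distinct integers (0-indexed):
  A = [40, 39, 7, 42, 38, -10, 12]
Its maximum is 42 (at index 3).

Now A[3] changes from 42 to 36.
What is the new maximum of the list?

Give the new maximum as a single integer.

Old max = 42 (at index 3)
Change: A[3] 42 -> 36
Changed element WAS the max -> may need rescan.
  Max of remaining elements: 40
  New max = max(36, 40) = 40

Answer: 40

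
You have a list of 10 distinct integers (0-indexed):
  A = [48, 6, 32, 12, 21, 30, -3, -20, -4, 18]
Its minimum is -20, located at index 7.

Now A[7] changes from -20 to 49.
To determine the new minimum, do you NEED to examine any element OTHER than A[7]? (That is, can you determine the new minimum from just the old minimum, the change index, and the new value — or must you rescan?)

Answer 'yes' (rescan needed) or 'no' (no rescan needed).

Answer: yes

Derivation:
Old min = -20 at index 7
Change at index 7: -20 -> 49
Index 7 WAS the min and new value 49 > old min -20. Must rescan other elements to find the new min.
Needs rescan: yes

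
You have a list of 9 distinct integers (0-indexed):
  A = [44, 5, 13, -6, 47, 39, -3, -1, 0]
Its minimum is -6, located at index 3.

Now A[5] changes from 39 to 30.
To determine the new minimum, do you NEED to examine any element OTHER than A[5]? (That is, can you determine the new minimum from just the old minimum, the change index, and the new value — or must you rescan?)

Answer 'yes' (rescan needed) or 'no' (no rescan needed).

Answer: no

Derivation:
Old min = -6 at index 3
Change at index 5: 39 -> 30
Index 5 was NOT the min. New min = min(-6, 30). No rescan of other elements needed.
Needs rescan: no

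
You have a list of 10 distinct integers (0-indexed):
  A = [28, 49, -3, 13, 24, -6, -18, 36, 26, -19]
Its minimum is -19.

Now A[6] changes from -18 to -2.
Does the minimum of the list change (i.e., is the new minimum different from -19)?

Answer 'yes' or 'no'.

Answer: no

Derivation:
Old min = -19
Change: A[6] -18 -> -2
Changed element was NOT the min; min changes only if -2 < -19.
New min = -19; changed? no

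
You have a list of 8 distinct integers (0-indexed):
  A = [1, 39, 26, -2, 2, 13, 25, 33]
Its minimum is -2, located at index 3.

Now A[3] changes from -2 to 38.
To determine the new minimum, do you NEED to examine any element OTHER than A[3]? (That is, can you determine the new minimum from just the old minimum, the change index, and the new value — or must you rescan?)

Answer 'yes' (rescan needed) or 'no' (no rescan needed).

Old min = -2 at index 3
Change at index 3: -2 -> 38
Index 3 WAS the min and new value 38 > old min -2. Must rescan other elements to find the new min.
Needs rescan: yes

Answer: yes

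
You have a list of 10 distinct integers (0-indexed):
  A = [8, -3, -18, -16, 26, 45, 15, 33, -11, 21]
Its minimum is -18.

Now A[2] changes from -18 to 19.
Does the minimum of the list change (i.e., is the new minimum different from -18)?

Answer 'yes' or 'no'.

Answer: yes

Derivation:
Old min = -18
Change: A[2] -18 -> 19
Changed element was the min; new min must be rechecked.
New min = -16; changed? yes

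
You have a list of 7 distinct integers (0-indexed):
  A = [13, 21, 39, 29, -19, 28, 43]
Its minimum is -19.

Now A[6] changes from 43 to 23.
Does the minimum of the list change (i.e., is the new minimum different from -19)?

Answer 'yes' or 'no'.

Old min = -19
Change: A[6] 43 -> 23
Changed element was NOT the min; min changes only if 23 < -19.
New min = -19; changed? no

Answer: no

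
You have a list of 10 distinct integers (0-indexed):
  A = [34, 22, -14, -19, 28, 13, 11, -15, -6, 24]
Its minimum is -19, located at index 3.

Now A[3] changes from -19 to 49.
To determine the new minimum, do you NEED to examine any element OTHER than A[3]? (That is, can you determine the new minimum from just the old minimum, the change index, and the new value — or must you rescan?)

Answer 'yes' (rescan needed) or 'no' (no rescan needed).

Answer: yes

Derivation:
Old min = -19 at index 3
Change at index 3: -19 -> 49
Index 3 WAS the min and new value 49 > old min -19. Must rescan other elements to find the new min.
Needs rescan: yes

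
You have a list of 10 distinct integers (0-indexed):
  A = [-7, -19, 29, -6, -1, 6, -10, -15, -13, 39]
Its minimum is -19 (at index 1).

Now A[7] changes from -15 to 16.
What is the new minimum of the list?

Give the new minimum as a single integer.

Answer: -19

Derivation:
Old min = -19 (at index 1)
Change: A[7] -15 -> 16
Changed element was NOT the old min.
  New min = min(old_min, new_val) = min(-19, 16) = -19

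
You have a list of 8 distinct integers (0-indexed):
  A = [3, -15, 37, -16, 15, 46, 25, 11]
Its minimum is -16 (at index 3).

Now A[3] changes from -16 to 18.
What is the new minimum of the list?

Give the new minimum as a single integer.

Answer: -15

Derivation:
Old min = -16 (at index 3)
Change: A[3] -16 -> 18
Changed element WAS the min. Need to check: is 18 still <= all others?
  Min of remaining elements: -15
  New min = min(18, -15) = -15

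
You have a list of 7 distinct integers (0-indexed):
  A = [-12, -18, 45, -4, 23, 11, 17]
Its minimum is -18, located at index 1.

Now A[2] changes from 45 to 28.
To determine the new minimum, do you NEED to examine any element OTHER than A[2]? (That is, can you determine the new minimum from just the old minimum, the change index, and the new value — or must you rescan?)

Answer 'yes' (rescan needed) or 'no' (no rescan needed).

Old min = -18 at index 1
Change at index 2: 45 -> 28
Index 2 was NOT the min. New min = min(-18, 28). No rescan of other elements needed.
Needs rescan: no

Answer: no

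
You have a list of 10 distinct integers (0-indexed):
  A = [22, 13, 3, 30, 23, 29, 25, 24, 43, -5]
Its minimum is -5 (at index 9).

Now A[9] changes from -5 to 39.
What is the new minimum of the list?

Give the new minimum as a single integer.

Answer: 3

Derivation:
Old min = -5 (at index 9)
Change: A[9] -5 -> 39
Changed element WAS the min. Need to check: is 39 still <= all others?
  Min of remaining elements: 3
  New min = min(39, 3) = 3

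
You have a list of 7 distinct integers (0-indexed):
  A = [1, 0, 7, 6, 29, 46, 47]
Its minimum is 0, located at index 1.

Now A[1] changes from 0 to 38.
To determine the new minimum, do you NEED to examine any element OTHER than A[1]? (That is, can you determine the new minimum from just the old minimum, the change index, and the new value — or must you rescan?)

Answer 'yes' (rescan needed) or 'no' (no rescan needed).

Answer: yes

Derivation:
Old min = 0 at index 1
Change at index 1: 0 -> 38
Index 1 WAS the min and new value 38 > old min 0. Must rescan other elements to find the new min.
Needs rescan: yes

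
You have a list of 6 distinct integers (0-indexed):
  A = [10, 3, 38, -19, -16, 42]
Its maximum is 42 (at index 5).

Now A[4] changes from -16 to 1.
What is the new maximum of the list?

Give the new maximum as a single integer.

Answer: 42

Derivation:
Old max = 42 (at index 5)
Change: A[4] -16 -> 1
Changed element was NOT the old max.
  New max = max(old_max, new_val) = max(42, 1) = 42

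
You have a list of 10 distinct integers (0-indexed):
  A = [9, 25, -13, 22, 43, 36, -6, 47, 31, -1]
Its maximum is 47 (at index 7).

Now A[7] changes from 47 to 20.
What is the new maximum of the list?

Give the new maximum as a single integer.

Answer: 43

Derivation:
Old max = 47 (at index 7)
Change: A[7] 47 -> 20
Changed element WAS the max -> may need rescan.
  Max of remaining elements: 43
  New max = max(20, 43) = 43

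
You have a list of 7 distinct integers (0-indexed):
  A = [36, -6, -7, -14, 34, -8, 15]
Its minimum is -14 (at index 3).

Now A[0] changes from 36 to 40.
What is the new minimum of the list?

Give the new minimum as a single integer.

Old min = -14 (at index 3)
Change: A[0] 36 -> 40
Changed element was NOT the old min.
  New min = min(old_min, new_val) = min(-14, 40) = -14

Answer: -14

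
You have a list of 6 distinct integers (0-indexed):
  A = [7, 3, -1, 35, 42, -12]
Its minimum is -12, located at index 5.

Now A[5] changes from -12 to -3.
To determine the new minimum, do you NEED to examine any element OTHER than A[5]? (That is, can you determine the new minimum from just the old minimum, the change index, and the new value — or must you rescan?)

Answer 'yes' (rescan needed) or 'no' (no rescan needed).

Answer: yes

Derivation:
Old min = -12 at index 5
Change at index 5: -12 -> -3
Index 5 WAS the min and new value -3 > old min -12. Must rescan other elements to find the new min.
Needs rescan: yes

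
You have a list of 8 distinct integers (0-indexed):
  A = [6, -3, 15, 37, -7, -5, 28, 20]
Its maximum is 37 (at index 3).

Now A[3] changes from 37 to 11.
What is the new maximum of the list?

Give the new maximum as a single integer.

Answer: 28

Derivation:
Old max = 37 (at index 3)
Change: A[3] 37 -> 11
Changed element WAS the max -> may need rescan.
  Max of remaining elements: 28
  New max = max(11, 28) = 28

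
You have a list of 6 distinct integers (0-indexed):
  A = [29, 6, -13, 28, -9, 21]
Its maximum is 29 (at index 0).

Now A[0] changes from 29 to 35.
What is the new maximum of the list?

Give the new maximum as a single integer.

Answer: 35

Derivation:
Old max = 29 (at index 0)
Change: A[0] 29 -> 35
Changed element WAS the max -> may need rescan.
  Max of remaining elements: 28
  New max = max(35, 28) = 35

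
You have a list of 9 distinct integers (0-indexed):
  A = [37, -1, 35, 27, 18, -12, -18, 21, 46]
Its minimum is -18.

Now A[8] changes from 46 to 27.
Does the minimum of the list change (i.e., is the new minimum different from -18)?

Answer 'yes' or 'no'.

Answer: no

Derivation:
Old min = -18
Change: A[8] 46 -> 27
Changed element was NOT the min; min changes only if 27 < -18.
New min = -18; changed? no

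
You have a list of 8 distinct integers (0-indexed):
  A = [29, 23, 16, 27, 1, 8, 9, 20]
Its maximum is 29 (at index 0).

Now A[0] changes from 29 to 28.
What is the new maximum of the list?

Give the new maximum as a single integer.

Old max = 29 (at index 0)
Change: A[0] 29 -> 28
Changed element WAS the max -> may need rescan.
  Max of remaining elements: 27
  New max = max(28, 27) = 28

Answer: 28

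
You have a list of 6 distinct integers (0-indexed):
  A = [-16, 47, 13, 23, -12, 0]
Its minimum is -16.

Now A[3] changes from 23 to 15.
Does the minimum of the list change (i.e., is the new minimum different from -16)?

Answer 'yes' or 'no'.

Old min = -16
Change: A[3] 23 -> 15
Changed element was NOT the min; min changes only if 15 < -16.
New min = -16; changed? no

Answer: no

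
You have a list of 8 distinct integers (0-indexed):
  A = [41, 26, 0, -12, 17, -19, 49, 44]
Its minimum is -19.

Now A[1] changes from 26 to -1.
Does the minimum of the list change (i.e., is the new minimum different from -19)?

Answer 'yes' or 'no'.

Old min = -19
Change: A[1] 26 -> -1
Changed element was NOT the min; min changes only if -1 < -19.
New min = -19; changed? no

Answer: no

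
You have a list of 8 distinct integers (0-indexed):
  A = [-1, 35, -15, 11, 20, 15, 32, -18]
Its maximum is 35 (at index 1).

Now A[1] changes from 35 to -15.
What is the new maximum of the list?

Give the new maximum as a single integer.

Old max = 35 (at index 1)
Change: A[1] 35 -> -15
Changed element WAS the max -> may need rescan.
  Max of remaining elements: 32
  New max = max(-15, 32) = 32

Answer: 32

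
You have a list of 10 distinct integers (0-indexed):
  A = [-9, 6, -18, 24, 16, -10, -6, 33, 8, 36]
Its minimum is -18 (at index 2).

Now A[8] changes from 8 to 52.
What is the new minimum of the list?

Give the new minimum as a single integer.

Answer: -18

Derivation:
Old min = -18 (at index 2)
Change: A[8] 8 -> 52
Changed element was NOT the old min.
  New min = min(old_min, new_val) = min(-18, 52) = -18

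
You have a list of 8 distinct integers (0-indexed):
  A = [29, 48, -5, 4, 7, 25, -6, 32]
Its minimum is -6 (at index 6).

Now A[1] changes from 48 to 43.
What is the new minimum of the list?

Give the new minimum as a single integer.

Old min = -6 (at index 6)
Change: A[1] 48 -> 43
Changed element was NOT the old min.
  New min = min(old_min, new_val) = min(-6, 43) = -6

Answer: -6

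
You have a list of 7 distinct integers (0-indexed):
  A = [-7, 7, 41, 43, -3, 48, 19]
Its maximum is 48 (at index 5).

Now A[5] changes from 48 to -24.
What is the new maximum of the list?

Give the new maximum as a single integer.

Old max = 48 (at index 5)
Change: A[5] 48 -> -24
Changed element WAS the max -> may need rescan.
  Max of remaining elements: 43
  New max = max(-24, 43) = 43

Answer: 43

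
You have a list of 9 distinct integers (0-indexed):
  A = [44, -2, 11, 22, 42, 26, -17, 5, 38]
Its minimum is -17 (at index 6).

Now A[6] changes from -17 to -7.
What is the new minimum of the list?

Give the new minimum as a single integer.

Answer: -7

Derivation:
Old min = -17 (at index 6)
Change: A[6] -17 -> -7
Changed element WAS the min. Need to check: is -7 still <= all others?
  Min of remaining elements: -2
  New min = min(-7, -2) = -7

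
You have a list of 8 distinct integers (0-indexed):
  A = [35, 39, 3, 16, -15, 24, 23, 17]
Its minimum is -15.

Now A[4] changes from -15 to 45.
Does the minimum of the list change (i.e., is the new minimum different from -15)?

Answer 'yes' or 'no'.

Answer: yes

Derivation:
Old min = -15
Change: A[4] -15 -> 45
Changed element was the min; new min must be rechecked.
New min = 3; changed? yes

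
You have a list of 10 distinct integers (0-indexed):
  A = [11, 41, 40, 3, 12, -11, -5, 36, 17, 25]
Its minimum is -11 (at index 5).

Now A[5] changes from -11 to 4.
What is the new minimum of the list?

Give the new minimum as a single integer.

Old min = -11 (at index 5)
Change: A[5] -11 -> 4
Changed element WAS the min. Need to check: is 4 still <= all others?
  Min of remaining elements: -5
  New min = min(4, -5) = -5

Answer: -5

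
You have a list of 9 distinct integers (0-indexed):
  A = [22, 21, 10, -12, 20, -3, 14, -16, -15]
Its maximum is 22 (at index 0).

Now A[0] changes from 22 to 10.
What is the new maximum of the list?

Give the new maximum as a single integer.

Answer: 21

Derivation:
Old max = 22 (at index 0)
Change: A[0] 22 -> 10
Changed element WAS the max -> may need rescan.
  Max of remaining elements: 21
  New max = max(10, 21) = 21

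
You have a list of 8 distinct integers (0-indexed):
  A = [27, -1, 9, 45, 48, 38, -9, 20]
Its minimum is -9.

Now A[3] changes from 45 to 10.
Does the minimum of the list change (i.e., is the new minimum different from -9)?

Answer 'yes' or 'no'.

Answer: no

Derivation:
Old min = -9
Change: A[3] 45 -> 10
Changed element was NOT the min; min changes only if 10 < -9.
New min = -9; changed? no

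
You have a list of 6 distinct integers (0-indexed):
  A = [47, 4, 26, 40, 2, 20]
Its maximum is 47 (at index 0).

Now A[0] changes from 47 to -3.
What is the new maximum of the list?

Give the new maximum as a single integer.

Answer: 40

Derivation:
Old max = 47 (at index 0)
Change: A[0] 47 -> -3
Changed element WAS the max -> may need rescan.
  Max of remaining elements: 40
  New max = max(-3, 40) = 40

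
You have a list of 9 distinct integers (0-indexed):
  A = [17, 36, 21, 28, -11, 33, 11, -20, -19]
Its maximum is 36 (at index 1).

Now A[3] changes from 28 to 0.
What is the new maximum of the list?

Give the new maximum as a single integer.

Old max = 36 (at index 1)
Change: A[3] 28 -> 0
Changed element was NOT the old max.
  New max = max(old_max, new_val) = max(36, 0) = 36

Answer: 36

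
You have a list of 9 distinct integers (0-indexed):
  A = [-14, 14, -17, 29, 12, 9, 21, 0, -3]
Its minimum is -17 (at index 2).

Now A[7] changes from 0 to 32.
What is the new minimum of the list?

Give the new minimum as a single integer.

Answer: -17

Derivation:
Old min = -17 (at index 2)
Change: A[7] 0 -> 32
Changed element was NOT the old min.
  New min = min(old_min, new_val) = min(-17, 32) = -17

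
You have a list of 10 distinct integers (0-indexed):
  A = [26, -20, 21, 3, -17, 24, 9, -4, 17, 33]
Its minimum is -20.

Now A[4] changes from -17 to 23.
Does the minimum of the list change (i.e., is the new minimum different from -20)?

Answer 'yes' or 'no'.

Answer: no

Derivation:
Old min = -20
Change: A[4] -17 -> 23
Changed element was NOT the min; min changes only if 23 < -20.
New min = -20; changed? no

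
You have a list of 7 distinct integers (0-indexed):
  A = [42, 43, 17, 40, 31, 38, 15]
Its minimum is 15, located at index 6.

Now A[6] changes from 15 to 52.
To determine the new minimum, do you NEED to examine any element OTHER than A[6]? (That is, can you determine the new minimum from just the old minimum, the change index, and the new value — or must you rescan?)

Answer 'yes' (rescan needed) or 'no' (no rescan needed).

Old min = 15 at index 6
Change at index 6: 15 -> 52
Index 6 WAS the min and new value 52 > old min 15. Must rescan other elements to find the new min.
Needs rescan: yes

Answer: yes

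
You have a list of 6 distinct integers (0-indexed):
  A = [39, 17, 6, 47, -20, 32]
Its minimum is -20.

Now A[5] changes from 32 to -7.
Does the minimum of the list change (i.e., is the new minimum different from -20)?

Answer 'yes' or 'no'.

Old min = -20
Change: A[5] 32 -> -7
Changed element was NOT the min; min changes only if -7 < -20.
New min = -20; changed? no

Answer: no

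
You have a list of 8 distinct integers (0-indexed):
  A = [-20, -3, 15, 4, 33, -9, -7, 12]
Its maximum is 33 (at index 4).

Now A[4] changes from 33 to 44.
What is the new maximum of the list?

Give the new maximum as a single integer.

Answer: 44

Derivation:
Old max = 33 (at index 4)
Change: A[4] 33 -> 44
Changed element WAS the max -> may need rescan.
  Max of remaining elements: 15
  New max = max(44, 15) = 44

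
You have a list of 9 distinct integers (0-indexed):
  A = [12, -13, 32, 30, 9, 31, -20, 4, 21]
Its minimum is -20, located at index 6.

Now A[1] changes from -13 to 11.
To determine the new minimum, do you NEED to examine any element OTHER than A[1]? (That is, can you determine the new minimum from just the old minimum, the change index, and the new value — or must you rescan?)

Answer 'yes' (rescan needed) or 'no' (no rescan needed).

Old min = -20 at index 6
Change at index 1: -13 -> 11
Index 1 was NOT the min. New min = min(-20, 11). No rescan of other elements needed.
Needs rescan: no

Answer: no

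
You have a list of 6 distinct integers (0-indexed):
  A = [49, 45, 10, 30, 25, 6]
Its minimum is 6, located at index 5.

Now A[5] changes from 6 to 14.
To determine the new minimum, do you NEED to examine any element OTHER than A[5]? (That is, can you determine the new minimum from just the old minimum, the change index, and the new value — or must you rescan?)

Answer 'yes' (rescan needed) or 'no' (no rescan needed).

Answer: yes

Derivation:
Old min = 6 at index 5
Change at index 5: 6 -> 14
Index 5 WAS the min and new value 14 > old min 6. Must rescan other elements to find the new min.
Needs rescan: yes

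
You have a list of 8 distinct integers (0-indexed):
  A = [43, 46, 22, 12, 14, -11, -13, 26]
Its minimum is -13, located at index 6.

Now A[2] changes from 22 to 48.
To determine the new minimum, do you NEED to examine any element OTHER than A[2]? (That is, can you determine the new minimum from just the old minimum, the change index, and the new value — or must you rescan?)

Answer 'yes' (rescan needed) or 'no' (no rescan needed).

Answer: no

Derivation:
Old min = -13 at index 6
Change at index 2: 22 -> 48
Index 2 was NOT the min. New min = min(-13, 48). No rescan of other elements needed.
Needs rescan: no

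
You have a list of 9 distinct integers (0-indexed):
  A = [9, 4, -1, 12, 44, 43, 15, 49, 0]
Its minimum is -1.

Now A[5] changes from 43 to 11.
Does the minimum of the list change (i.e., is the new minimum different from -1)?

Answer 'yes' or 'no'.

Old min = -1
Change: A[5] 43 -> 11
Changed element was NOT the min; min changes only if 11 < -1.
New min = -1; changed? no

Answer: no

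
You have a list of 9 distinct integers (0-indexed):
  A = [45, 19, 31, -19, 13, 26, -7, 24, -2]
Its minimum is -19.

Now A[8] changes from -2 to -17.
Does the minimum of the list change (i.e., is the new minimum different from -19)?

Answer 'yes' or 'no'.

Answer: no

Derivation:
Old min = -19
Change: A[8] -2 -> -17
Changed element was NOT the min; min changes only if -17 < -19.
New min = -19; changed? no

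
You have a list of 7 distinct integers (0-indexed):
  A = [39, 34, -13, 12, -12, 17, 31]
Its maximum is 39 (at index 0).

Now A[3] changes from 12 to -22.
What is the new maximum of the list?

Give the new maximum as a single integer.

Old max = 39 (at index 0)
Change: A[3] 12 -> -22
Changed element was NOT the old max.
  New max = max(old_max, new_val) = max(39, -22) = 39

Answer: 39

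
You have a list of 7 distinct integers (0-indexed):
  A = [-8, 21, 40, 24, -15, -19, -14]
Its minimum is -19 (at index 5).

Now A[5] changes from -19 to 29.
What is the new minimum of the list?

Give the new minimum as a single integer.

Answer: -15

Derivation:
Old min = -19 (at index 5)
Change: A[5] -19 -> 29
Changed element WAS the min. Need to check: is 29 still <= all others?
  Min of remaining elements: -15
  New min = min(29, -15) = -15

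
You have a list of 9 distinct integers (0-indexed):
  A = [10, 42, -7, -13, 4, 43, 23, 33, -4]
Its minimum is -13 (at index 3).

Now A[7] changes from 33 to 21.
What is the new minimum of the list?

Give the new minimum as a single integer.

Old min = -13 (at index 3)
Change: A[7] 33 -> 21
Changed element was NOT the old min.
  New min = min(old_min, new_val) = min(-13, 21) = -13

Answer: -13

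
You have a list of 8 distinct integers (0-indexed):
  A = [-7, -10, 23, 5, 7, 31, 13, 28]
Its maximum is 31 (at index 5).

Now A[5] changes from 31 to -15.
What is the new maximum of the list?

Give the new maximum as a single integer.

Answer: 28

Derivation:
Old max = 31 (at index 5)
Change: A[5] 31 -> -15
Changed element WAS the max -> may need rescan.
  Max of remaining elements: 28
  New max = max(-15, 28) = 28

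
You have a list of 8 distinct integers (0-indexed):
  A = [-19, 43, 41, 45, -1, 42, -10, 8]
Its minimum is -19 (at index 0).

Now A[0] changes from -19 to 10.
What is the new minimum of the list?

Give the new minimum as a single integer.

Old min = -19 (at index 0)
Change: A[0] -19 -> 10
Changed element WAS the min. Need to check: is 10 still <= all others?
  Min of remaining elements: -10
  New min = min(10, -10) = -10

Answer: -10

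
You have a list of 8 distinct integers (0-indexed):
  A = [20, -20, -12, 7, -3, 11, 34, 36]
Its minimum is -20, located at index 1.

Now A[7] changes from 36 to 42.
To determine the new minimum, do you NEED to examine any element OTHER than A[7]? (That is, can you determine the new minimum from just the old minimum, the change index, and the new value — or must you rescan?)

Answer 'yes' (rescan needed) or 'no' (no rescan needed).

Answer: no

Derivation:
Old min = -20 at index 1
Change at index 7: 36 -> 42
Index 7 was NOT the min. New min = min(-20, 42). No rescan of other elements needed.
Needs rescan: no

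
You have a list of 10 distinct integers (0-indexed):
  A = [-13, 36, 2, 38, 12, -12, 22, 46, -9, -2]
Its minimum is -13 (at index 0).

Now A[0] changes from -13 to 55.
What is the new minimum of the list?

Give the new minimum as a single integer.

Answer: -12

Derivation:
Old min = -13 (at index 0)
Change: A[0] -13 -> 55
Changed element WAS the min. Need to check: is 55 still <= all others?
  Min of remaining elements: -12
  New min = min(55, -12) = -12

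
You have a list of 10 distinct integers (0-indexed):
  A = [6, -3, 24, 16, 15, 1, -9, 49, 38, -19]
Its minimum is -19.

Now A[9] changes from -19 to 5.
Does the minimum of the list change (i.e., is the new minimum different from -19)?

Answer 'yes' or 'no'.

Answer: yes

Derivation:
Old min = -19
Change: A[9] -19 -> 5
Changed element was the min; new min must be rechecked.
New min = -9; changed? yes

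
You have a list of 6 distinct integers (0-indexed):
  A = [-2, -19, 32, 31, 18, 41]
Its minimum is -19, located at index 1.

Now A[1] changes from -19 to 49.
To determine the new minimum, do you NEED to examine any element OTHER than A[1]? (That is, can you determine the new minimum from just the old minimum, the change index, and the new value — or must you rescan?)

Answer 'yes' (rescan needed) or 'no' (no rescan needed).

Answer: yes

Derivation:
Old min = -19 at index 1
Change at index 1: -19 -> 49
Index 1 WAS the min and new value 49 > old min -19. Must rescan other elements to find the new min.
Needs rescan: yes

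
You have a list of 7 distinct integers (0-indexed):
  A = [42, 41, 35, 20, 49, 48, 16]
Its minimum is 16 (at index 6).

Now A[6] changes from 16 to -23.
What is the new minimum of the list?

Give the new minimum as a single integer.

Old min = 16 (at index 6)
Change: A[6] 16 -> -23
Changed element WAS the min. Need to check: is -23 still <= all others?
  Min of remaining elements: 20
  New min = min(-23, 20) = -23

Answer: -23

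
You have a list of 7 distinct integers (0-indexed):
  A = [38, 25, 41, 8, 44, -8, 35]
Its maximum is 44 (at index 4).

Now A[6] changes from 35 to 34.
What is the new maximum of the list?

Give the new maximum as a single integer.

Answer: 44

Derivation:
Old max = 44 (at index 4)
Change: A[6] 35 -> 34
Changed element was NOT the old max.
  New max = max(old_max, new_val) = max(44, 34) = 44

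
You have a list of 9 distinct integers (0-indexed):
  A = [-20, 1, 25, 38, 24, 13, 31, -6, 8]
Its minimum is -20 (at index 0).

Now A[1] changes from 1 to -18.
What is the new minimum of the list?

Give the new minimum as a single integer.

Old min = -20 (at index 0)
Change: A[1] 1 -> -18
Changed element was NOT the old min.
  New min = min(old_min, new_val) = min(-20, -18) = -20

Answer: -20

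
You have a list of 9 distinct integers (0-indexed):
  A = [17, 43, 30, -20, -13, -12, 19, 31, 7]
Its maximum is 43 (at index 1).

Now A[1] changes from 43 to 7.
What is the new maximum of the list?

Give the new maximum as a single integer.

Old max = 43 (at index 1)
Change: A[1] 43 -> 7
Changed element WAS the max -> may need rescan.
  Max of remaining elements: 31
  New max = max(7, 31) = 31

Answer: 31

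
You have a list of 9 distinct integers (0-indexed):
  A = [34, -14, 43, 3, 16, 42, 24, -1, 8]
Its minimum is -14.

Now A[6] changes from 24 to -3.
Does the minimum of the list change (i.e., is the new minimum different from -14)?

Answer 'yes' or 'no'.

Old min = -14
Change: A[6] 24 -> -3
Changed element was NOT the min; min changes only if -3 < -14.
New min = -14; changed? no

Answer: no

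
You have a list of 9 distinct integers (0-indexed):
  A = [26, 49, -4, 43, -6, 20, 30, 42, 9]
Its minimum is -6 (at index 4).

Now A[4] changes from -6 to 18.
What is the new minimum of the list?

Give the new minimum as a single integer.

Answer: -4

Derivation:
Old min = -6 (at index 4)
Change: A[4] -6 -> 18
Changed element WAS the min. Need to check: is 18 still <= all others?
  Min of remaining elements: -4
  New min = min(18, -4) = -4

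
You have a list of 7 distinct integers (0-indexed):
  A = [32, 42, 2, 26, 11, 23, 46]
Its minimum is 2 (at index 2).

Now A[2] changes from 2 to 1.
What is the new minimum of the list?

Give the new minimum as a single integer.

Old min = 2 (at index 2)
Change: A[2] 2 -> 1
Changed element WAS the min. Need to check: is 1 still <= all others?
  Min of remaining elements: 11
  New min = min(1, 11) = 1

Answer: 1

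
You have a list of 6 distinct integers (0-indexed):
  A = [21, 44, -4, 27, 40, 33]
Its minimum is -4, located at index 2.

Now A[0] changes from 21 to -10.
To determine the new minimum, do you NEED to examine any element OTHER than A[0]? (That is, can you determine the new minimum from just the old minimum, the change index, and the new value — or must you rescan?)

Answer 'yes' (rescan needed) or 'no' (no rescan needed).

Old min = -4 at index 2
Change at index 0: 21 -> -10
Index 0 was NOT the min. New min = min(-4, -10). No rescan of other elements needed.
Needs rescan: no

Answer: no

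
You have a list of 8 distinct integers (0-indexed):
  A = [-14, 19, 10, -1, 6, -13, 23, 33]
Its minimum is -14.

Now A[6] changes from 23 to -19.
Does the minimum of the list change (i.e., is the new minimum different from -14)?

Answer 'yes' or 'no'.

Old min = -14
Change: A[6] 23 -> -19
Changed element was NOT the min; min changes only if -19 < -14.
New min = -19; changed? yes

Answer: yes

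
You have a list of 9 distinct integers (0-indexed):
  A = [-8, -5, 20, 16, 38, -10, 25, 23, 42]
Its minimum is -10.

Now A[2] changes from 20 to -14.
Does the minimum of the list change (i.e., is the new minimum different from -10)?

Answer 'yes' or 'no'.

Old min = -10
Change: A[2] 20 -> -14
Changed element was NOT the min; min changes only if -14 < -10.
New min = -14; changed? yes

Answer: yes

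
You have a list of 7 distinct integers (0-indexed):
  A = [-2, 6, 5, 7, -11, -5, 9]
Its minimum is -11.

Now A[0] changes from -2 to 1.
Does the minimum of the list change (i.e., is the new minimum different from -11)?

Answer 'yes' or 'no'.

Old min = -11
Change: A[0] -2 -> 1
Changed element was NOT the min; min changes only if 1 < -11.
New min = -11; changed? no

Answer: no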